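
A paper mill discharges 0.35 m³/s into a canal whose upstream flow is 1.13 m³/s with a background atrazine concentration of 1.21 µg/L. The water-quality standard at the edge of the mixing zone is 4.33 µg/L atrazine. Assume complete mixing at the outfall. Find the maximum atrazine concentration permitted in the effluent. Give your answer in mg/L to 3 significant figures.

1.21 µg/L = 0.00121 mg/L.
4.33 µg/L = 0.00433 mg/L.
Mass balance: 0.00433·1.48 = 0.35·Cₑ + 1.13·0.00121.
Cₑ = (0.006408 − 0.001367) / 0.35 = 0.0144 mg/L.

0.0144 mg/L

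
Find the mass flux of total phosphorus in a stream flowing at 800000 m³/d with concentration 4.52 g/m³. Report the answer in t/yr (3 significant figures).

1320 t/yr

800000 m³/d = 9.259 m³/s.
Mass flux = Q·C = 9.259 m³/s × 4.52 g/m³ = 41.85 g/s.
= 41.85 g/s × 31.56 = 1321 t/yr.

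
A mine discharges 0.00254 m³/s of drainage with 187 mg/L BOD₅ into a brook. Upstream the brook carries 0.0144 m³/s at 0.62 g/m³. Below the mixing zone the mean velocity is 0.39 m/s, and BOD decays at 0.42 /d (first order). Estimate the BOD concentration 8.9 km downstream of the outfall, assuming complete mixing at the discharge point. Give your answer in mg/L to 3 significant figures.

After complete mixing, C₀ = (0.00254·187 + 0.0144·0.62) / 0.01694 = 28.57 mg/L.
Travel time t = 8900 m / 0.39 m/s = 2.282e+04 s = 0.2641 d.
C = 28.57·exp(−0.42·0.2641) = 28.57·0.895 = 25.57 mg/L.

25.6 mg/L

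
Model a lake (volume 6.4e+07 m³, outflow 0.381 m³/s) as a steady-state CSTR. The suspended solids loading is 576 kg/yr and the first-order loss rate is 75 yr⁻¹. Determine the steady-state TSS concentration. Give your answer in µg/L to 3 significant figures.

Outflow Q = 0.381 m³/s × 3.156e+07 s/yr = 1.202e+07 m³/yr.
Steady-state CSTR mass balance: W = Q·C + k·V·C, so C = W/(Q + kV).
Q + kV = 1.202e+07 + 75·6.4e+07 = 4.812e+09 m³/yr.
C = 576/4.812e+09 = 1.197e-07 kg/m³ = 0.0001197 mg/L = 0.1197 µg/L.

0.120 µg/L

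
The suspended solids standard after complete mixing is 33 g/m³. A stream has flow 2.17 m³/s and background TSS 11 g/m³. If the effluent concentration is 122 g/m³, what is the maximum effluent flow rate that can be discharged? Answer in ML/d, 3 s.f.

46.3 ML/d

Mass balance at complete mixing: C_std·(Q_w + Q_r) = Q_w·C_e + Q_r·C_b.
Rearranging, Q_w = Q_r·(C_std − C_b)/(C_e − C_std) = 2.17·(33 − 11) / (122 − 33) = 0.5364 m³/s.
= 46.35 ML/d.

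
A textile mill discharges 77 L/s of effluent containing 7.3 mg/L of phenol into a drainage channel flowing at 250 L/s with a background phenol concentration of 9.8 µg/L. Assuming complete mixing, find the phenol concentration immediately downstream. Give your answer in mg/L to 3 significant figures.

1.73 mg/L

77 L/s = 0.077 m³/s.
250 L/s = 0.25 m³/s.
9.8 µg/L = 0.0098 mg/L.
By mass balance at complete mixing, C = (0.077·7.3 + 0.25·0.0098) / (0.077 + 0.25) = 0.5645/0.327 = 1.726 mg/L.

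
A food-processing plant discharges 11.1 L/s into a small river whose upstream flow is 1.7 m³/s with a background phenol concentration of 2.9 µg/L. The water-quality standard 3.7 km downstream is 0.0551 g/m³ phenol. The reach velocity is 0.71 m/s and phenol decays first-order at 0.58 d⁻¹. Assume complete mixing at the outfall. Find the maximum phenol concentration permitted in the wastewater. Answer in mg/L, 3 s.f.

11.1 L/s = 0.0111 m³/s.
2.9 µg/L = 0.0029 mg/L.
Travel time to the compliance point: t = 3700/0.71 = 5211 s = 0.06032 d; decay factor exp(−0.58·0.06032) = 0.9656.
So the concentration just after mixing may be at most 0.0551/0.9656 = 0.05706 mg/L.
Mass balance: 0.05706·1.711 = 0.0111·Cₑ + 1.7·0.0029.
Cₑ = (0.09764 − 0.00493) / 0.0111 = 8.352 mg/L.

8.35 mg/L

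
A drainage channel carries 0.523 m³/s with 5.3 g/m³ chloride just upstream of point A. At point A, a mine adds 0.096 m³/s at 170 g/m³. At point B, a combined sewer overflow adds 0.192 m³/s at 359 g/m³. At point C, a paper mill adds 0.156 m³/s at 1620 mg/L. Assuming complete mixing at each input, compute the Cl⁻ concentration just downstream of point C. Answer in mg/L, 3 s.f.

352 mg/L

After input A: C = (0.523·5.3 + 0.096·170) / 0.619 = 30.84 mg/L.
After input B: C = (0.619·30.84 + 0.192·359) / 0.811 = 108.5 mg/L.
After input C: C = (0.811·108.5 + 0.156·1620) / 0.967 = 352.4 mg/L.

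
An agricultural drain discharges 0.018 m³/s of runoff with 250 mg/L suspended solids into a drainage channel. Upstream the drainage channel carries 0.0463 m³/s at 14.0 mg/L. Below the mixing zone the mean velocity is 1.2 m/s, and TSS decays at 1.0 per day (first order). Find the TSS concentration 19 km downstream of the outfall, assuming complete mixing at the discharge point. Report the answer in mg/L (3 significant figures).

66.7 mg/L

After complete mixing, C₀ = (0.018·250 + 0.0463·14) / 0.0643 = 80.07 mg/L.
Travel time t = 1.9e+04 m / 1.2 m/s = 1.583e+04 s = 0.1833 d.
C = 80.07·exp(−1.0·0.1833) = 80.07·0.8326 = 66.66 mg/L.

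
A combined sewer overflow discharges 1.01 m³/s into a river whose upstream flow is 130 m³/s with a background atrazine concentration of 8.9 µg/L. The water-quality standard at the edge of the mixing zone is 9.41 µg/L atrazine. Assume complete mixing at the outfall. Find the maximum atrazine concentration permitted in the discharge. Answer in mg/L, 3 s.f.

8.9 µg/L = 0.0089 mg/L.
9.41 µg/L = 0.00941 mg/L.
Mass balance: 0.00941·131 = 1.01·Cₑ + 130·0.0089.
Cₑ = (1.233 − 1.157) / 1.01 = 0.07505 mg/L.

0.0751 mg/L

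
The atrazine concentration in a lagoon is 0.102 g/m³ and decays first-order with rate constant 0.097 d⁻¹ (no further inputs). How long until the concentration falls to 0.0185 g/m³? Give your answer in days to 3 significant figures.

17.6 d

t = ln(C₀/C)/k = ln(0.102/0.0185)/0.097 = 1.707/0.097 = 17.6 d.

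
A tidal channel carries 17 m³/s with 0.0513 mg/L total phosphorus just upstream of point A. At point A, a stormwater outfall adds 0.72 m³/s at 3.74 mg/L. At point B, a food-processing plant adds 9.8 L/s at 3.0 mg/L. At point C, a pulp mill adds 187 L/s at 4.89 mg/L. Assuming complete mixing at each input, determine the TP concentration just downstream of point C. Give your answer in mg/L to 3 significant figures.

0.252 mg/L

After input A: C = (17·0.0513 + 0.72·3.74) / 17.72 = 0.2012 mg/L.
9.8 L/s = 0.0098 m³/s.
After input B: C = (17.72·0.2012 + 0.0098·3) / 17.73 = 0.2027 mg/L.
187 L/s = 0.187 m³/s.
After input C: C = (17.73·0.2027 + 0.187·4.89) / 17.92 = 0.2516 mg/L.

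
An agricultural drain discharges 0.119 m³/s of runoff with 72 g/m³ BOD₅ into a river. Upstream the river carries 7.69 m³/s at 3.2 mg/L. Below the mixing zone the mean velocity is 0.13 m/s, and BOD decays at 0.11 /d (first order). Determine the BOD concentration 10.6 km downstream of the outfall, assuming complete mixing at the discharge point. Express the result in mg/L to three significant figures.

3.83 mg/L

After complete mixing, C₀ = (0.119·72 + 7.69·3.2) / 7.809 = 4.248 mg/L.
Travel time t = 1.06e+04 m / 0.13 m/s = 8.154e+04 s = 0.9437 d.
C = 4.248·exp(−0.11·0.9437) = 4.248·0.9014 = 3.83 mg/L.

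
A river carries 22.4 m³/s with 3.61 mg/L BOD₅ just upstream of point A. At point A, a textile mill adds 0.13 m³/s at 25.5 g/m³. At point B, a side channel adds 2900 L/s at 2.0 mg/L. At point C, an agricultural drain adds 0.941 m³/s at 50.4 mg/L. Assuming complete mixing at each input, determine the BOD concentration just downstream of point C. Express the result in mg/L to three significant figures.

After input A: C = (22.4·3.61 + 0.13·25.5) / 22.53 = 3.736 mg/L.
2900 L/s = 2.9 m³/s.
After input B: C = (22.53·3.736 + 2.9·2) / 25.43 = 3.538 mg/L.
After input C: C = (25.43·3.538 + 0.941·50.4) / 26.37 = 5.21 mg/L.

5.21 mg/L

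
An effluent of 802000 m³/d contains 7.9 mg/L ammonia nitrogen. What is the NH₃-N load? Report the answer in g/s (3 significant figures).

73.3 g/s

802000 m³/d = 9.282 m³/s.
Mass flux = Q·C = 9.282 m³/s × 7.9 g/m³ = 73.33 g/s.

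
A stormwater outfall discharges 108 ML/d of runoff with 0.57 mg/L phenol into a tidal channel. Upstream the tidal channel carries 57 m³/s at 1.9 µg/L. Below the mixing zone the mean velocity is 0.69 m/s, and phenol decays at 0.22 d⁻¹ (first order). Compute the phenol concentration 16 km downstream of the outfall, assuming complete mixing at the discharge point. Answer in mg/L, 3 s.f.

108 ML/d = 1.25 m³/s.
1.9 µg/L = 0.0019 mg/L.
After complete mixing, C₀ = (1.25·0.57 + 57·0.0019) / 58.25 = 0.01409 mg/L.
Travel time t = 1.6e+04 m / 0.69 m/s = 2.319e+04 s = 0.2684 d.
C = 0.01409·exp(−0.22·0.2684) = 0.01409·0.9427 = 0.01328 mg/L.

0.0133 mg/L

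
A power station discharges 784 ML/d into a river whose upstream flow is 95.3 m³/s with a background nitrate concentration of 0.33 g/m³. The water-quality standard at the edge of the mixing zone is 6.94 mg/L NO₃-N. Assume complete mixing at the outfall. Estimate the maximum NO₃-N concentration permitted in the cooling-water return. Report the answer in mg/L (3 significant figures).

76.4 mg/L

784 ML/d = 9.074 m³/s.
Mass balance: 6.94·104.4 = 9.074·Cₑ + 95.3·0.33.
Cₑ = (724.4 − 31.45) / 9.074 = 76.36 mg/L.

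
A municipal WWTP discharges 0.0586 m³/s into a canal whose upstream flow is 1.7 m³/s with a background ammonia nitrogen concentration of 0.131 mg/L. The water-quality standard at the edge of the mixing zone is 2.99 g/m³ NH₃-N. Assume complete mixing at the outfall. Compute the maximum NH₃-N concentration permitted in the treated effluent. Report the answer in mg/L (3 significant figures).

Mass balance: 2.99·1.759 = 0.0586·Cₑ + 1.7·0.131.
Cₑ = (5.258 − 0.2227) / 0.0586 = 85.93 mg/L.

85.9 mg/L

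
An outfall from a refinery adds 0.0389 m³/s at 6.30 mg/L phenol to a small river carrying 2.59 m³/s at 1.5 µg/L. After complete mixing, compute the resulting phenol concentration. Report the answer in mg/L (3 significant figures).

0.0947 mg/L

1.5 µg/L = 0.0015 mg/L.
Conservation of mass across the mixing zone: C = (0.0389·6.3 + 2.59·0.0015) / (0.0389 + 2.59) = 0.249/2.629 = 0.0947 mg/L.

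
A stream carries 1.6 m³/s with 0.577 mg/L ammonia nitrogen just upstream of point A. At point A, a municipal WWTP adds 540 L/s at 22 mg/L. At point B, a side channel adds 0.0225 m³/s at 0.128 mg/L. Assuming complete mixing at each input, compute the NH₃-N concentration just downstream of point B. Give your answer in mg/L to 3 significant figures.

540 L/s = 0.54 m³/s.
After input A: C = (1.6·0.577 + 0.54·22) / 2.14 = 5.983 mg/L.
After input B: C = (2.14·5.983 + 0.0225·0.128) / 2.163 = 5.922 mg/L.

5.92 mg/L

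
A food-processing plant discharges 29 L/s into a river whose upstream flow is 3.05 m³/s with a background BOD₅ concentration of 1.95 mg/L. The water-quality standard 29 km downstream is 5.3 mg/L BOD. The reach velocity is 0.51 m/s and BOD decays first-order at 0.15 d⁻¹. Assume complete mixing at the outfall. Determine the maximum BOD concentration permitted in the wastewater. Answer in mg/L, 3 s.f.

416 mg/L

29 L/s = 0.029 m³/s.
Travel time to the compliance point: t = 2.9e+04/0.51 = 5.686e+04 s = 0.6581 d; decay factor exp(−0.15·0.6581) = 0.906.
So the concentration just after mixing may be at most 5.3/0.906 = 5.85 mg/L.
Mass balance: 5.85·3.079 = 0.029·Cₑ + 3.05·1.95.
Cₑ = (18.01 − 5.947) / 0.029 = 416 mg/L.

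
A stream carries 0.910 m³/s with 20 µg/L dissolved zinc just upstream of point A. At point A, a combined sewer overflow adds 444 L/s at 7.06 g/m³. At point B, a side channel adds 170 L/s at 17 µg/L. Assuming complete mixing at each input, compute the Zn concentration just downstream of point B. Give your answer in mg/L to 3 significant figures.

20 µg/L = 0.02 mg/L.
444 L/s = 0.444 m³/s.
After input A: C = (0.91·0.02 + 0.444·7.06) / 1.354 = 2.329 mg/L.
170 L/s = 0.17 m³/s.
17 µg/L = 0.017 mg/L.
After input B: C = (1.354·2.329 + 0.17·0.017) / 1.524 = 2.071 mg/L.

2.07 mg/L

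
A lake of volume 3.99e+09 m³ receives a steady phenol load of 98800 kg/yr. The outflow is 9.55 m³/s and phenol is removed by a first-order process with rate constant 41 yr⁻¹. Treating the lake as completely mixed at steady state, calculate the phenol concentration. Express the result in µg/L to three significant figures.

0.603 µg/L

Outflow Q = 9.55 m³/s × 3.156e+07 s/yr = 3.014e+08 m³/yr.
Steady-state CSTR mass balance: W = Q·C + k·V·C, so C = W/(Q + kV).
Q + kV = 3.014e+08 + 41·3.99e+09 = 1.639e+11 m³/yr.
C = 98800/1.639e+11 = 6.028e-07 kg/m³ = 0.0006028 mg/L = 0.6028 µg/L.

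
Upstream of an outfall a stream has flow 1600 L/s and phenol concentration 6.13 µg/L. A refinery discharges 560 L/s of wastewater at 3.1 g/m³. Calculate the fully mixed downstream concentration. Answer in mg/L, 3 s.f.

560 L/s = 0.56 m³/s.
1600 L/s = 1.6 m³/s.
6.13 µg/L = 0.00613 mg/L.
Flow-weighted mixing gives C = (0.56·3.1 + 1.6·0.00613) / (0.56 + 1.6) = 1.746/2.16 = 0.8082 mg/L.

0.808 mg/L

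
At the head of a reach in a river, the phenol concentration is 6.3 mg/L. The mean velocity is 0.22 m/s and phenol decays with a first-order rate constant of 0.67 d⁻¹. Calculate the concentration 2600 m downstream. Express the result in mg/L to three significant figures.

5.75 mg/L

Travel time t = 2600 m / 0.22 m/s = 2600/0.22 = 1.182e+04 s = 0.1368 d.
First-order decay: C = 6.3·exp(−0.67·0.1368) = 6.3·0.9124 = 5.748 mg/L.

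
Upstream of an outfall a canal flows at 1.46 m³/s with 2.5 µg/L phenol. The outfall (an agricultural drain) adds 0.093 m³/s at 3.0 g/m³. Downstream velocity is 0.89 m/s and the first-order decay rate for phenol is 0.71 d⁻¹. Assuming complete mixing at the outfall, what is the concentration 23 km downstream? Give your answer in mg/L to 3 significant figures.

0.147 mg/L

2.5 µg/L = 0.0025 mg/L.
After complete mixing, C₀ = (0.093·3 + 1.46·0.0025) / 1.553 = 0.182 mg/L.
Travel time t = 2.3e+04 m / 0.89 m/s = 2.584e+04 s = 0.2991 d.
C = 0.182·exp(−0.71·0.2991) = 0.182·0.8087 = 0.1472 mg/L.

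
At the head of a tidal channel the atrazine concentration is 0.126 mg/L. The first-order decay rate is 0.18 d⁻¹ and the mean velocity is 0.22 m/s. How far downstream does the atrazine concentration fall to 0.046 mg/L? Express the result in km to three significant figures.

106 km

From C = C₀·e^(−kt), t = ln(C₀/C)/k = ln(0.126/0.046)/0.18 = 1.008/0.18 = 5.598 d.
Distance = v·t = 0.22 m/s × 4.837e+05 s = 1.064e+05 m = 106.4 km.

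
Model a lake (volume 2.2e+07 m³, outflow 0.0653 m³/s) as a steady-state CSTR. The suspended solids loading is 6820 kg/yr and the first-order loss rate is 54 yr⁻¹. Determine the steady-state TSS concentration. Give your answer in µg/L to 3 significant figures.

5.73 µg/L

Outflow Q = 0.0653 m³/s × 3.156e+07 s/yr = 2.061e+06 m³/yr.
Steady-state CSTR mass balance: W = Q·C + k·V·C, so C = W/(Q + kV).
Q + kV = 2.061e+06 + 54·2.2e+07 = 1.19e+09 m³/yr.
C = 6820/1.19e+09 = 5.731e-06 kg/m³ = 0.005731 mg/L = 5.731 µg/L.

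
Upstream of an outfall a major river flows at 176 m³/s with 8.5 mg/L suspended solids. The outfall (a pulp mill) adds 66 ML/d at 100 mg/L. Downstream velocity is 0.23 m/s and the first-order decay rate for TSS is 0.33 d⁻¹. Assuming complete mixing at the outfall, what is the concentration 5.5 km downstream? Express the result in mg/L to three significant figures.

66 ML/d = 0.7639 m³/s.
After complete mixing, C₀ = (0.7639·100 + 176·8.5) / 176.8 = 8.895 mg/L.
Travel time t = 5500 m / 0.23 m/s = 2.391e+04 s = 0.2768 d.
C = 8.895·exp(−0.33·0.2768) = 8.895·0.9127 = 8.119 mg/L.

8.12 mg/L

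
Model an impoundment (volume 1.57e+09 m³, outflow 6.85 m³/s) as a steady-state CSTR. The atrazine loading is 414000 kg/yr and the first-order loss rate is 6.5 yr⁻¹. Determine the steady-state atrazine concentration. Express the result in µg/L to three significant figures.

Outflow Q = 6.85 m³/s × 3.156e+07 s/yr = 2.162e+08 m³/yr.
Steady-state CSTR mass balance: W = Q·C + k·V·C, so C = W/(Q + kV).
Q + kV = 2.162e+08 + 6.5·1.57e+09 = 1.042e+10 m³/yr.
C = 414000/1.042e+10 = 3.973e-05 kg/m³ = 0.03973 mg/L = 39.73 µg/L.

39.7 µg/L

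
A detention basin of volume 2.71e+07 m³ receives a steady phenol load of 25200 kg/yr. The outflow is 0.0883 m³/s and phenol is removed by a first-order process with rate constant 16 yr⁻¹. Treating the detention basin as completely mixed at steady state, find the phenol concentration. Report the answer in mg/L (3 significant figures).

Outflow Q = 0.0883 m³/s × 3.156e+07 s/yr = 2.787e+06 m³/yr.
Steady-state CSTR mass balance: W = Q·C + k·V·C, so C = W/(Q + kV).
Q + kV = 2.787e+06 + 16·2.71e+07 = 4.364e+08 m³/yr.
C = 25200/4.364e+08 = 5.775e-05 kg/m³ = 0.05775 mg/L.

0.0577 mg/L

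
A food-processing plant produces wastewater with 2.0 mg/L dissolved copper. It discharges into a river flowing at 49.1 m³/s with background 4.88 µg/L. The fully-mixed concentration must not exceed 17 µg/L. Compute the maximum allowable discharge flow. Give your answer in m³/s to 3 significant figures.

4.88 µg/L = 0.00488 mg/L.
17 µg/L = 0.017 mg/L.
Mass balance at complete mixing: C_std·(Q_w + Q_r) = Q_w·C_e + Q_r·C_b.
Rearranging, Q_w = Q_r·(C_std − C_b)/(C_e − C_std) = 49.1·(0.017 − 0.00488) / (2 − 0.017) = 0.3001 m³/s.

0.300 m³/s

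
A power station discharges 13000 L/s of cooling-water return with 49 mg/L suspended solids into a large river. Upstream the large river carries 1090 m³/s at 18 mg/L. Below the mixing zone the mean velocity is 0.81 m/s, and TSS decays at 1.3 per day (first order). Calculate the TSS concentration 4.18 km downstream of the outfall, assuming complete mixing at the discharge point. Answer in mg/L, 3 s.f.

13000 L/s = 13 m³/s.
After complete mixing, C₀ = (13·49 + 1090·18) / 1103 = 18.37 mg/L.
Travel time t = 4180 m / 0.81 m/s = 5160 s = 0.05973 d.
C = 18.37·exp(−1.3·0.05973) = 18.37·0.9253 = 16.99 mg/L.

17.0 mg/L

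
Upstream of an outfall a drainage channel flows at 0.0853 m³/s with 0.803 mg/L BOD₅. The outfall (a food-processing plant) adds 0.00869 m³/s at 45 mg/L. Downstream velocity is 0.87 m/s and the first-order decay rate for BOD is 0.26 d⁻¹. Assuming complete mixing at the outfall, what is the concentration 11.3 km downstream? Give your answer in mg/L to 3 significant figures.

After complete mixing, C₀ = (0.00869·45 + 0.0853·0.803) / 0.09399 = 4.889 mg/L.
Travel time t = 1.13e+04 m / 0.87 m/s = 1.299e+04 s = 0.1503 d.
C = 4.889·exp(−0.26·0.1503) = 4.889·0.9617 = 4.702 mg/L.

4.70 mg/L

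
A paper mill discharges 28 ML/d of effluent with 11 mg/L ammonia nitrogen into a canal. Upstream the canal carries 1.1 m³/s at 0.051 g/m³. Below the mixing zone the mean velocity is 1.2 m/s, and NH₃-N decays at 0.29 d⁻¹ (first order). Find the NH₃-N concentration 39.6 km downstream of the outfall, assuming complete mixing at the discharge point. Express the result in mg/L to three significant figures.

28 ML/d = 0.3241 m³/s.
After complete mixing, C₀ = (0.3241·11 + 1.1·0.051) / 1.424 = 2.543 mg/L.
Travel time t = 3.96e+04 m / 1.2 m/s = 3.3e+04 s = 0.3819 d.
C = 2.543·exp(−0.29·0.3819) = 2.543·0.8952 = 2.276 mg/L.

2.28 mg/L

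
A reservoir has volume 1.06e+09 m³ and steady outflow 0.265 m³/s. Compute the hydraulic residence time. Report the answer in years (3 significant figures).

Q = 0.265 m³/s × 3.156e+07 s/yr = 8.363e+06 m³/yr.
Hydraulic residence time τ = V/Q = 1.06e+09/8.363e+06 = 126.8 yr.

127 yr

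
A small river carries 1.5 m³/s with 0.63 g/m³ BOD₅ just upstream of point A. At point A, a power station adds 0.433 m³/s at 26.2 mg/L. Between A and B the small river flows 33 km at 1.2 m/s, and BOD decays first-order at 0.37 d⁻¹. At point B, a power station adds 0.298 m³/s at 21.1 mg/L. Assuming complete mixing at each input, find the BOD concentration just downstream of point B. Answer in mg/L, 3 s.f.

After input A: C = (1.5·0.63 + 0.433·26.2) / 1.933 = 6.358 mg/L.
Over the 33 km reach to input B (t = 2.75e+04 s = 0.3183 d), decay gives C = 6.358·exp(−0.37·0.3183) = 5.651 mg/L.
After input B: C = (1.933·5.651 + 0.298·21.1) / 2.231 = 7.715 mg/L.

7.71 mg/L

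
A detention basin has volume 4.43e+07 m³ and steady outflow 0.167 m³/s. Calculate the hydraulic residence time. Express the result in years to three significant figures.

Q = 0.167 m³/s × 3.156e+07 s/yr = 5.27e+06 m³/yr.
Hydraulic residence time τ = V/Q = 4.43e+07/5.27e+06 = 8.406 yr.

8.41 yr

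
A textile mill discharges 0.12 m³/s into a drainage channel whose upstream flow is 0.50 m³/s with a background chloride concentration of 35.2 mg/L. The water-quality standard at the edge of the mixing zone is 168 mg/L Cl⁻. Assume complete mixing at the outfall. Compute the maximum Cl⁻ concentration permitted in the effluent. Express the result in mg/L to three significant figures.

721 mg/L

Mass balance: 168·0.62 = 0.12·Cₑ + 0.5·35.2.
Cₑ = (104.2 − 17.6) / 0.12 = 721.3 mg/L.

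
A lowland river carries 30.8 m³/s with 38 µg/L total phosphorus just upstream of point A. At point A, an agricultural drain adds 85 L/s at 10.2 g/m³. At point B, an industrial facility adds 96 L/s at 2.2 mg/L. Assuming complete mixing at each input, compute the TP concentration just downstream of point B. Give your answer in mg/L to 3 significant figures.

38 µg/L = 0.038 mg/L.
85 L/s = 0.085 m³/s.
After input A: C = (30.8·0.038 + 0.085·10.2) / 30.89 = 0.06597 mg/L.
96 L/s = 0.096 m³/s.
After input B: C = (30.89·0.06597 + 0.096·2.2) / 30.98 = 0.07258 mg/L.

0.0726 mg/L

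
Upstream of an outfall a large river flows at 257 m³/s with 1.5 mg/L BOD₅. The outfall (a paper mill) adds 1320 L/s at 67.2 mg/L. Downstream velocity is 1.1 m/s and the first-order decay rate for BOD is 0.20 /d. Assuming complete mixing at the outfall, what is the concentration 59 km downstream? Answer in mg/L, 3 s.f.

1.62 mg/L

1320 L/s = 1.32 m³/s.
After complete mixing, C₀ = (1.32·67.2 + 257·1.5) / 258.3 = 1.836 mg/L.
Travel time t = 5.9e+04 m / 1.1 m/s = 5.364e+04 s = 0.6208 d.
C = 1.836·exp(−0.20·0.6208) = 1.836·0.8832 = 1.621 mg/L.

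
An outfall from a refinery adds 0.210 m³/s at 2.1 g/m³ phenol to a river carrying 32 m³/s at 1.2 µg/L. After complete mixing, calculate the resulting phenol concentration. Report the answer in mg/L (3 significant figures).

0.0149 mg/L

1.2 µg/L = 0.0012 mg/L.
Conservation of mass across the mixing zone: C = (0.21·2.1 + 32·0.0012) / (0.21 + 32) = 0.4794/32.21 = 0.01488 mg/L.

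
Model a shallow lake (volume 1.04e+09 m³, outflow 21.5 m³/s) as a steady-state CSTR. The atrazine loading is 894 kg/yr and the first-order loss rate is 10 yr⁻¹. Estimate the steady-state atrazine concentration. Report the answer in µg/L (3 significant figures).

0.0807 µg/L

Outflow Q = 21.5 m³/s × 3.156e+07 s/yr = 6.785e+08 m³/yr.
Steady-state CSTR mass balance: W = Q·C + k·V·C, so C = W/(Q + kV).
Q + kV = 6.785e+08 + 10·1.04e+09 = 1.108e+10 m³/yr.
C = 894/1.108e+10 = 8.07e-08 kg/m³ = 8.07e-05 mg/L = 0.0807 µg/L.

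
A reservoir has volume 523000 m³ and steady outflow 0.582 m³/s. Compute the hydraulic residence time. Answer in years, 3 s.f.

Q = 0.582 m³/s × 3.156e+07 s/yr = 1.837e+07 m³/yr.
Hydraulic residence time τ = V/Q = 523000/1.837e+07 = 0.02848 yr.

0.0285 yr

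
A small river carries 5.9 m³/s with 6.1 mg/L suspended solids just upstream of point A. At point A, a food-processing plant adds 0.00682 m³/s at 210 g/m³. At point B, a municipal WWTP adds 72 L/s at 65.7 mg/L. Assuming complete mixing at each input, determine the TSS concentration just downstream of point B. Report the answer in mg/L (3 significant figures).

7.05 mg/L

After input A: C = (5.9·6.1 + 0.00682·210) / 5.907 = 6.335 mg/L.
72 L/s = 0.072 m³/s.
After input B: C = (5.907·6.335 + 0.072·65.7) / 5.979 = 7.05 mg/L.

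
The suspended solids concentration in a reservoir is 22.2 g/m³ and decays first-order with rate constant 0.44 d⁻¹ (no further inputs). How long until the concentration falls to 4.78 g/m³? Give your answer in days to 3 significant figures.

t = ln(C₀/C)/k = ln(22.2/4.78)/0.44 = 1.536/0.44 = 3.49 d.

3.49 d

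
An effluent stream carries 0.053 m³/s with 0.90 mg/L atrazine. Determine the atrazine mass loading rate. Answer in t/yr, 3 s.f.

1.51 t/yr

Mass flux = Q·C = 0.053 m³/s × 0.9 g/m³ = 0.0477 g/s.
= 0.0477 g/s × 31.56 = 1.505 t/yr.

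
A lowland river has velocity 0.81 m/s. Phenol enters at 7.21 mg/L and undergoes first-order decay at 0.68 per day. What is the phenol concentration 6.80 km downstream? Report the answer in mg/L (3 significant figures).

Travel time t = 6.80 km / 0.81 m/s = 6800/0.81 = 8395 s = 0.09717 d.
First-order decay: C = 7.21·exp(−0.68·0.09717) = 7.21·0.9361 = 6.749 mg/L.

6.75 mg/L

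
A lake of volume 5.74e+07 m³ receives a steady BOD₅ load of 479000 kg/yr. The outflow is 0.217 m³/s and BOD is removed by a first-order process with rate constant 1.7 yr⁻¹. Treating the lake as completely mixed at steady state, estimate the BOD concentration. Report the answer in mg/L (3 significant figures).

4.59 mg/L

Outflow Q = 0.217 m³/s × 3.156e+07 s/yr = 6.848e+06 m³/yr.
Steady-state CSTR mass balance: W = Q·C + k·V·C, so C = W/(Q + kV).
Q + kV = 6.848e+06 + 1.7·5.74e+07 = 1.044e+08 m³/yr.
C = 479000/1.044e+08 = 0.004587 kg/m³ = 4.587 mg/L.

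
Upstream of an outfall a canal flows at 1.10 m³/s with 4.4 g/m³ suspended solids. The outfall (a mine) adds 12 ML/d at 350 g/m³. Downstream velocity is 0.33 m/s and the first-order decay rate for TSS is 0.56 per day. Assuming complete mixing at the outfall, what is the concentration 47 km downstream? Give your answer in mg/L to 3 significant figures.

12 ML/d = 0.1389 m³/s.
After complete mixing, C₀ = (0.1389·350 + 1.1·4.4) / 1.239 = 43.14 mg/L.
Travel time t = 4.7e+04 m / 0.33 m/s = 1.424e+05 s = 1.648 d.
C = 43.14·exp(−0.56·1.648) = 43.14·0.3973 = 17.14 mg/L.

17.1 mg/L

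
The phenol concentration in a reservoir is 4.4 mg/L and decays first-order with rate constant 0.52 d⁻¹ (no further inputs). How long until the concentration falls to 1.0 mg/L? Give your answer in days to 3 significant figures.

2.85 d

t = ln(C₀/C)/k = ln(4.4/1.0)/0.52 = 1.482/0.52 = 2.849 d.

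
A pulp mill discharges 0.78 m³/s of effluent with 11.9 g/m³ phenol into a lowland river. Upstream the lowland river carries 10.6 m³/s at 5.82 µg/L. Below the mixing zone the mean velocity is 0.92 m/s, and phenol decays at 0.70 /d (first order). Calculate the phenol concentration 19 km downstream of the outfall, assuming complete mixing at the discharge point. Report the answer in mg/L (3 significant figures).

5.82 µg/L = 0.00582 mg/L.
After complete mixing, C₀ = (0.78·11.9 + 10.6·0.00582) / 11.38 = 0.8211 mg/L.
Travel time t = 1.9e+04 m / 0.92 m/s = 2.065e+04 s = 0.239 d.
C = 0.8211·exp(−0.70·0.239) = 0.8211·0.8459 = 0.6946 mg/L.

0.695 mg/L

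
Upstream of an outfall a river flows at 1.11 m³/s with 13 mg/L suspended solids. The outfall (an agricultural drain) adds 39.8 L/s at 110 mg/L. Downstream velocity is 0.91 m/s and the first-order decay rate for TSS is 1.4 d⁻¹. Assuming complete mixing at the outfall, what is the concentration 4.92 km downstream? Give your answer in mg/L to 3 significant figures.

15.0 mg/L

39.8 L/s = 0.0398 m³/s.
After complete mixing, C₀ = (0.0398·110 + 1.11·13) / 1.15 = 16.36 mg/L.
Travel time t = 4920 m / 0.91 m/s = 5407 s = 0.06258 d.
C = 16.36·exp(−1.4·0.06258) = 16.36·0.9161 = 14.99 mg/L.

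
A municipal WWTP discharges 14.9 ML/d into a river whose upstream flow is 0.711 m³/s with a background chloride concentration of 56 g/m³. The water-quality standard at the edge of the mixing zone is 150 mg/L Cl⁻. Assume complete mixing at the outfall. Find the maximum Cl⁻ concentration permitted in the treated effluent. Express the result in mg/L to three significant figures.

538 mg/L

14.9 ML/d = 0.1725 m³/s.
Mass balance: 150·0.8835 = 0.1725·Cₑ + 0.711·56.
Cₑ = (132.5 − 39.82) / 0.1725 = 537.5 mg/L.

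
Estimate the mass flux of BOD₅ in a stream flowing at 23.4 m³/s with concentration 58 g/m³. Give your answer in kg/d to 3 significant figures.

117000 kg/d

Mass flux = Q·C = 23.4 m³/s × 58 g/m³ = 1357 g/s.
= 1357 g/s × 86.4 = 1.173e+05 kg/d.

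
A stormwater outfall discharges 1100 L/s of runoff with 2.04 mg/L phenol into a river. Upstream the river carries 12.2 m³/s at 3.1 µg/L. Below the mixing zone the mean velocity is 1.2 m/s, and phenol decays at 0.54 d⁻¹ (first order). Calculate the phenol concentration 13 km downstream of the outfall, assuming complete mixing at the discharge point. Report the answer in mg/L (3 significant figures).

0.160 mg/L

1100 L/s = 1.1 m³/s.
3.1 µg/L = 0.0031 mg/L.
After complete mixing, C₀ = (1.1·2.04 + 12.2·0.0031) / 13.3 = 0.1716 mg/L.
Travel time t = 1.3e+04 m / 1.2 m/s = 1.083e+04 s = 0.1254 d.
C = 0.1716·exp(−0.54·0.1254) = 0.1716·0.9345 = 0.1603 mg/L.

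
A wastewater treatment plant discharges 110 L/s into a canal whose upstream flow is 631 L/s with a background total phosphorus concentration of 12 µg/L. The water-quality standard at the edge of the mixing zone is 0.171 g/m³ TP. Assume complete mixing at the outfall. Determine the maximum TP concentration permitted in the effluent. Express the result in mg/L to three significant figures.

110 L/s = 0.11 m³/s.
631 L/s = 0.631 m³/s.
12 µg/L = 0.012 mg/L.
Mass balance: 0.171·0.741 = 0.11·Cₑ + 0.631·0.012.
Cₑ = (0.1267 − 0.007572) / 0.11 = 1.083 mg/L.

1.08 mg/L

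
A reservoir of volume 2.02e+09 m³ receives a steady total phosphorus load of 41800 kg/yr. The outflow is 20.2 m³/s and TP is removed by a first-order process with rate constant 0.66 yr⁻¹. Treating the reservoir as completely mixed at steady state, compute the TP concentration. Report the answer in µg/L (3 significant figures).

Outflow Q = 20.2 m³/s × 3.156e+07 s/yr = 6.375e+08 m³/yr.
Steady-state CSTR mass balance: W = Q·C + k·V·C, so C = W/(Q + kV).
Q + kV = 6.375e+08 + 0.66·2.02e+09 = 1.971e+09 m³/yr.
C = 41800/1.971e+09 = 2.121e-05 kg/m³ = 0.02121 mg/L = 21.21 µg/L.

21.2 µg/L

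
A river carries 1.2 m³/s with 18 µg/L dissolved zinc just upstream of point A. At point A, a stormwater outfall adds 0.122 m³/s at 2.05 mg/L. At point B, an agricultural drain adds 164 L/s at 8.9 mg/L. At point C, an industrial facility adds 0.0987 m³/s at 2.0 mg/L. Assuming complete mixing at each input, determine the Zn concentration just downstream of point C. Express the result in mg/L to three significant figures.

1.22 mg/L

18 µg/L = 0.018 mg/L.
After input A: C = (1.2·0.018 + 0.122·2.05) / 1.322 = 0.2055 mg/L.
164 L/s = 0.164 m³/s.
After input B: C = (1.322·0.2055 + 0.164·8.9) / 1.486 = 1.165 mg/L.
After input C: C = (1.486·1.165 + 0.0987·2) / 1.585 = 1.217 mg/L.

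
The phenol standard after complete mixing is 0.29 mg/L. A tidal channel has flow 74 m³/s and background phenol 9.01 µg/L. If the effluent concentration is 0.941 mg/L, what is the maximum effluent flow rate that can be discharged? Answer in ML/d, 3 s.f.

2760 ML/d

9.01 µg/L = 0.00901 mg/L.
Mass balance at complete mixing: C_std·(Q_w + Q_r) = Q_w·C_e + Q_r·C_b.
Rearranging, Q_w = Q_r·(C_std − C_b)/(C_e − C_std) = 74·(0.29 − 0.00901) / (0.941 − 0.29) = 31.94 m³/s.
= 2760 ML/d.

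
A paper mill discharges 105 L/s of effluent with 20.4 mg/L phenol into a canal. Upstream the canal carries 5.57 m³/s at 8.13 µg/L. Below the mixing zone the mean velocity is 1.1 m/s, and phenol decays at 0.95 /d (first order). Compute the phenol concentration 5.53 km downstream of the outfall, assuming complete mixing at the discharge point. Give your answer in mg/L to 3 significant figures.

0.365 mg/L

105 L/s = 0.105 m³/s.
8.13 µg/L = 0.00813 mg/L.
After complete mixing, C₀ = (0.105·20.4 + 5.57·0.00813) / 5.675 = 0.3854 mg/L.
Travel time t = 5530 m / 1.1 m/s = 5027 s = 0.05819 d.
C = 0.3854·exp(−0.95·0.05819) = 0.3854·0.9462 = 0.3647 mg/L.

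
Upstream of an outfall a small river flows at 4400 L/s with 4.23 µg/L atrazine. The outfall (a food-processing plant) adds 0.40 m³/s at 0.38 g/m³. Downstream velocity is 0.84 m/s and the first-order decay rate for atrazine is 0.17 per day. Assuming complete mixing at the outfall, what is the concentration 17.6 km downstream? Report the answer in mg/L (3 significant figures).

4400 L/s = 4.4 m³/s.
4.23 µg/L = 0.00423 mg/L.
After complete mixing, C₀ = (0.4·0.38 + 4.4·0.00423) / 4.8 = 0.03554 mg/L.
Travel time t = 1.76e+04 m / 0.84 m/s = 2.095e+04 s = 0.2425 d.
C = 0.03554·exp(−0.17·0.2425) = 0.03554·0.9596 = 0.03411 mg/L.

0.0341 mg/L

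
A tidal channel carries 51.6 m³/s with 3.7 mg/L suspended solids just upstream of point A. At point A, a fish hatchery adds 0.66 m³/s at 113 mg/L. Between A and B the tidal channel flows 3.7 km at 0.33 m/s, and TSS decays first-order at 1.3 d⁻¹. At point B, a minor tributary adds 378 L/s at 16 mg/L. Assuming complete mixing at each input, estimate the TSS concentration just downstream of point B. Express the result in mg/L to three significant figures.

4.38 mg/L

After input A: C = (51.6·3.7 + 0.66·113) / 52.26 = 5.08 mg/L.
Over the 3.7 km reach to input B (t = 1.121e+04 s = 0.1298 d), decay gives C = 5.08·exp(−1.3·0.1298) = 4.292 mg/L.
378 L/s = 0.378 m³/s.
After input B: C = (52.26·4.292 + 0.378·16) / 52.64 = 4.376 mg/L.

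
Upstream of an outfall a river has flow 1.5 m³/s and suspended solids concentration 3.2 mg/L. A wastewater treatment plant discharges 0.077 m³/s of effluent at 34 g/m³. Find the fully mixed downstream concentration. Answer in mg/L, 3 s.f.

4.70 mg/L

Conservation of mass across the mixing zone: C = (0.077·34 + 1.5·3.2) / (0.077 + 1.5) = 7.418/1.577 = 4.704 mg/L.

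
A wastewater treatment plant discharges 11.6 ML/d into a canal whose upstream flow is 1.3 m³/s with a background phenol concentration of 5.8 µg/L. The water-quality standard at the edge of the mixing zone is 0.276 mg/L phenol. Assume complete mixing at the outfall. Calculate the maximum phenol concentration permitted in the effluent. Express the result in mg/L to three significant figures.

2.89 mg/L

11.6 ML/d = 0.1343 m³/s.
5.8 µg/L = 0.0058 mg/L.
Mass balance: 0.276·1.434 = 0.1343·Cₑ + 1.3·0.0058.
Cₑ = (0.3959 − 0.00754) / 0.1343 = 2.892 mg/L.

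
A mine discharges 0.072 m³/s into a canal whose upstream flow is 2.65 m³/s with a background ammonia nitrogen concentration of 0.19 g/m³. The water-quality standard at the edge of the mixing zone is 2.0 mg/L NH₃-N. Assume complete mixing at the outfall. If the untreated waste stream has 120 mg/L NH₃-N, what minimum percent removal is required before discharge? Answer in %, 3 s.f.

42.8 %

Mass balance: 2·2.722 = 0.072·Cₑ + 2.65·0.19.
Cₑ = (5.444 − 0.5035) / 0.072 = 68.62 mg/L.
Required removal = 1 − 68.62/120 = 42.82 %.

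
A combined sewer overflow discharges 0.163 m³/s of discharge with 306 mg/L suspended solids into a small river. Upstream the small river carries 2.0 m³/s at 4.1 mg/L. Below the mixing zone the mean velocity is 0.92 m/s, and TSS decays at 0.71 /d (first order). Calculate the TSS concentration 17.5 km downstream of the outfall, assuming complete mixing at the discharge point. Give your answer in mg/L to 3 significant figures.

23.0 mg/L

After complete mixing, C₀ = (0.163·306 + 2·4.1) / 2.163 = 26.85 mg/L.
Travel time t = 1.75e+04 m / 0.92 m/s = 1.902e+04 s = 0.2202 d.
C = 26.85·exp(−0.71·0.2202) = 26.85·0.8553 = 22.97 mg/L.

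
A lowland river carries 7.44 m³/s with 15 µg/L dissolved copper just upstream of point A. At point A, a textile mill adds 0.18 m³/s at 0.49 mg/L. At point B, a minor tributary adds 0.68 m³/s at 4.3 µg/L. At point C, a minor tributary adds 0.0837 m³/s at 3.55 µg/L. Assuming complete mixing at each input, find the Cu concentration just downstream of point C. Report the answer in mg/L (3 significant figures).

0.0242 mg/L

15 µg/L = 0.015 mg/L.
After input A: C = (7.44·0.015 + 0.18·0.49) / 7.62 = 0.02622 mg/L.
4.3 µg/L = 0.0043 mg/L.
After input B: C = (7.62·0.02622 + 0.68·0.0043) / 8.3 = 0.02442 mg/L.
3.55 µg/L = 0.00355 mg/L.
After input C: C = (8.3·0.02442 + 0.0837·0.00355) / 8.384 = 0.02422 mg/L.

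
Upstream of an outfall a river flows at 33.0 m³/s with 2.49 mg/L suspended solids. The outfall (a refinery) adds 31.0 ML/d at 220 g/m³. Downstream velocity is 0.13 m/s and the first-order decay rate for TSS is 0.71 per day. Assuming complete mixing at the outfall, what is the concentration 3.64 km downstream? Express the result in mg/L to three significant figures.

3.84 mg/L

31.0 ML/d = 0.3588 m³/s.
After complete mixing, C₀ = (0.3588·220 + 33·2.49) / 33.36 = 4.829 mg/L.
Travel time t = 3640 m / 0.13 m/s = 2.8e+04 s = 0.3241 d.
C = 4.829·exp(−0.71·0.3241) = 4.829·0.7945 = 3.837 mg/L.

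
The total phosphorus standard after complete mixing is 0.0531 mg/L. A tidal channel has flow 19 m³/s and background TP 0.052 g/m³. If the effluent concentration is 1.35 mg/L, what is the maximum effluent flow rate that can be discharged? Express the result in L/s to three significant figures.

Mass balance at complete mixing: C_std·(Q_w + Q_r) = Q_w·C_e + Q_r·C_b.
Rearranging, Q_w = Q_r·(C_std − C_b)/(C_e − C_std) = 19·(0.0531 − 0.052) / (1.35 − 0.0531) = 0.01612 m³/s.
= 16.12 L/s.

16.1 L/s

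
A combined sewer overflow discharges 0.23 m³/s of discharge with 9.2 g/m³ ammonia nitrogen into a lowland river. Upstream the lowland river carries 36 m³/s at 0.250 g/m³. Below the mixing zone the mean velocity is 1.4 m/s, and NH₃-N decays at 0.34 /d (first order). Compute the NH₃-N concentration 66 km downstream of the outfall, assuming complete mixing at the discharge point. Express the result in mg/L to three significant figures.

0.255 mg/L

After complete mixing, C₀ = (0.23·9.2 + 36·0.25) / 36.23 = 0.3068 mg/L.
Travel time t = 6.6e+04 m / 1.4 m/s = 4.714e+04 s = 0.5456 d.
C = 0.3068·exp(−0.34·0.5456) = 0.3068·0.8307 = 0.2549 mg/L.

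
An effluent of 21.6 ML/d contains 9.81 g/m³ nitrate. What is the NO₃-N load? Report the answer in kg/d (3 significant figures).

212 kg/d

21.6 ML/d = 0.25 m³/s.
Mass flux = Q·C = 0.25 m³/s × 9.81 g/m³ = 2.453 g/s.
= 2.453 g/s × 86.4 = 211.9 kg/d.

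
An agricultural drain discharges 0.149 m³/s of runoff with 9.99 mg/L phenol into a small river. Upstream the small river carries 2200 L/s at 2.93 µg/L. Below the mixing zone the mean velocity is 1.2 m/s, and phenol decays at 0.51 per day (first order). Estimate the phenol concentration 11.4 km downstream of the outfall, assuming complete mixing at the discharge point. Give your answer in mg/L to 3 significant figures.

0.602 mg/L

2200 L/s = 2.2 m³/s.
2.93 µg/L = 0.00293 mg/L.
After complete mixing, C₀ = (0.149·9.99 + 2.2·0.00293) / 2.349 = 0.6364 mg/L.
Travel time t = 1.14e+04 m / 1.2 m/s = 9500 s = 0.11 d.
C = 0.6364·exp(−0.51·0.11) = 0.6364·0.9455 = 0.6017 mg/L.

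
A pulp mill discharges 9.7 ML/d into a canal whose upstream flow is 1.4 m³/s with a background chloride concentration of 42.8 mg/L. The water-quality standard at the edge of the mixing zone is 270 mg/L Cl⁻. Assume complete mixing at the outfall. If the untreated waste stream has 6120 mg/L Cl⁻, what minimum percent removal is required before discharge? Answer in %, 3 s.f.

9.7 ML/d = 0.1123 m³/s.
Mass balance: 270·1.512 = 0.1123·Cₑ + 1.4·42.8.
Cₑ = (408.3 − 59.92) / 0.1123 = 3103 mg/L.
Required removal = 1 − 3103/6120 = 49.29 %.

49.3 %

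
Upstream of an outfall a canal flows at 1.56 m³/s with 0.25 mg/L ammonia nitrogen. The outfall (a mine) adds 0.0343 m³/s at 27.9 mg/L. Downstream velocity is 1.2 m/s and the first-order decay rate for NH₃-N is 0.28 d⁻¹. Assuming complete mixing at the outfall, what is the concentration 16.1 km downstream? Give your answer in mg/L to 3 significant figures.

0.809 mg/L

After complete mixing, C₀ = (0.0343·27.9 + 1.56·0.25) / 1.594 = 0.8449 mg/L.
Travel time t = 1.61e+04 m / 1.2 m/s = 1.342e+04 s = 0.1553 d.
C = 0.8449·exp(−0.28·0.1553) = 0.8449·0.9575 = 0.8089 mg/L.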